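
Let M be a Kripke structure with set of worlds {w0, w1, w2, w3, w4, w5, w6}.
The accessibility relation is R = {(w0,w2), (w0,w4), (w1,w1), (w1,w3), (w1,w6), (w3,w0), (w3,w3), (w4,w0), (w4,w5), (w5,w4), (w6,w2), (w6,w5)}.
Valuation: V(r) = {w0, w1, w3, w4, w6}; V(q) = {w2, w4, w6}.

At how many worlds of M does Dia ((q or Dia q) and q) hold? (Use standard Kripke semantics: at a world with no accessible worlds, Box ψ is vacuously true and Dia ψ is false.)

4

Recall that Dia ψ holds at a world iff ψ holds at some accessible world.
Let φ = Dia ((q or Dia q) and q). Evaluate φ at each world:
  w0 (successors {w2, w4}): φ is true.
  w1 (successors {w1, w3, w6}): φ is true.
  w2 (successors ∅): φ is false.
  w3 (successors {w0, w3}): φ is false.
  w4 (successors {w0, w5}): φ is false.
  w5 (successors {w4}): φ is true.
  w6 (successors {w2, w5}): φ is true.
For instance, at w0:
  At w0: Dia ((q or Dia q) and q) requires (q or Dia q) and q at some successor in {w2, w4}.
    (q or Dia q) and q holds at w2, so Dia ((q or Dia q) and q) is true at w0.
      At w2: q or Dia q is true, q is true, so (q or Dia q) and q is true.
Satisfying worlds: {w0, w1, w5, w6}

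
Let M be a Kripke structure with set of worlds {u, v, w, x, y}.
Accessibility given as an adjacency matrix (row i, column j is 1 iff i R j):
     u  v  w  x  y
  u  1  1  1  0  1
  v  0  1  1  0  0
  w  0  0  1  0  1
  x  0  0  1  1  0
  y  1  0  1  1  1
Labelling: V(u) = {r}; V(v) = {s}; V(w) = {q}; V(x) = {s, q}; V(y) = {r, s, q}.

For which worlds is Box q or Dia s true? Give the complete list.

u, v, w, x, y

Let φ = Box q or Dia s. Evaluate φ at each world:
  u (successors {u, v, w, y}): φ is true.
  v (successors {v, w}): φ is true.
  w (successors {w, y}): φ is true.
  x (successors {w, x}): φ is true.
  y (successors {u, w, x, y}): φ is true.
For instance, at v:
  At v: Box q is false, Dia s is true, so Box q or Dia s is true.
    At v: Box q requires q at every successor {v, w}.
      q fails at v, so Box q is false at v.
    At v: Dia s requires s at some successor in {v, w}.
      s holds at v, so Dia s is true at v.
Satisfying worlds: {u, v, w, x, y}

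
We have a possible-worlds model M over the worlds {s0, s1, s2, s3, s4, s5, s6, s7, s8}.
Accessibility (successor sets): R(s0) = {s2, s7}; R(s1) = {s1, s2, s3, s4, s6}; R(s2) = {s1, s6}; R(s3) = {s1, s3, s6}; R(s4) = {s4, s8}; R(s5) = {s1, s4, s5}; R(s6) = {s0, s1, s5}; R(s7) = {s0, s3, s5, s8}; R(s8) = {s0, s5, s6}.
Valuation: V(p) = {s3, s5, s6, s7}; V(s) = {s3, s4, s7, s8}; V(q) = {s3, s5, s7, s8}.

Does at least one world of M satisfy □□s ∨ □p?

Recall that □ψ holds at a world iff ψ holds at every accessible world, and ◇ψ holds iff ψ holds at some accessible world.
Let φ = □□s ∨ □p. Evaluate φ at each world:
  s0 (successors {s2, s7}): φ is false.
  s1 (successors {s1, s2, s3, s4, s6}): φ is false.
  s2 (successors {s1, s6}): φ is false.
  s3 (successors {s1, s3, s6}): φ is false.
  s4 (successors {s4, s8}): φ is false.
  s5 (successors {s1, s4, s5}): φ is false.
  s6 (successors {s0, s1, s5}): φ is false.
  s7 (successors {s0, s3, s5, s8}): φ is false.
  s8 (successors {s0, s5, s6}): φ is false.
For instance, at s4:
  At s4: □□s is false, □p is false, so □□s ∨ □p is false.
    At s4: □□s requires □s at every successor {s4, s8}.
      □s fails at s8, so □□s is false at s4.
    At s4: □p requires p at every successor {s4, s8}.
      p fails at s4, so □p is false at s4.

No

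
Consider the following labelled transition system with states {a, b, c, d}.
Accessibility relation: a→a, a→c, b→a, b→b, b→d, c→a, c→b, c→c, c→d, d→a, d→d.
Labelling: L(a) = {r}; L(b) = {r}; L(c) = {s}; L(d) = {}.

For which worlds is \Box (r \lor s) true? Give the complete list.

Recall that \Box ψ holds at a world iff ψ holds at every accessible world, and \Diamond ψ holds iff ψ holds at some accessible world.
Let φ = \Box (r \lor s). Evaluate φ at each world:
  a (successors {a, c}): φ is true.
  b (successors {a, b, d}): φ is false.
  c (successors {a, b, c, d}): φ is false.
  d (successors {a, d}): φ is false.
For instance, at b:
  At b: \Box (r \lor s) requires r \lor s at every successor {a, b, d}.
    r \lor s fails at d, so \Box (r \lor s) is false at b.
Satisfying worlds: {a}

a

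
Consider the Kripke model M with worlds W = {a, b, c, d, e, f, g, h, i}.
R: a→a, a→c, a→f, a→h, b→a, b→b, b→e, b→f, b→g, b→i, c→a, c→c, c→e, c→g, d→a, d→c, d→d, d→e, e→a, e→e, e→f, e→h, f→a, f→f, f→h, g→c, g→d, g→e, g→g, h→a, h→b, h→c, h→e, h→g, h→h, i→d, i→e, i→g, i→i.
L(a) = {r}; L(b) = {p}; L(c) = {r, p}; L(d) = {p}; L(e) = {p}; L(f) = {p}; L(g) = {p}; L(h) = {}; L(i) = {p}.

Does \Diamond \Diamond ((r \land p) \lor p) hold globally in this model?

Let φ = \Diamond \Diamond ((r \land p) \lor p). Evaluate φ at each world:
  a (successors {a, c, f, h}): φ is true.
  b (successors {a, b, e, f, g, i}): φ is true.
  c (successors {a, c, e, g}): φ is true.
  d (successors {a, c, d, e}): φ is true.
  e (successors {a, e, f, h}): φ is true.
  f (successors {a, f, h}): φ is true.
  g (successors {c, d, e, g}): φ is true.
  h (successors {a, b, c, e, g, h}): φ is true.
  i (successors {d, e, g, i}): φ is true.
For instance, at e:
  At e: \Diamond \Diamond ((r \land p) \lor p) requires \Diamond ((r \land p) \lor p) at some successor in {a, e, f, h}.
    \Diamond ((r \land p) \lor p) holds at a, so \Diamond \Diamond ((r \land p) \lor p) is true at e.
      At a: \Diamond ((r \land p) \lor p) requires (r \land p) \lor p at some successor in {a, c, f, h}.
        (r \land p) \lor p holds at c, so \Diamond ((r \land p) \lor p) is true at a.

Yes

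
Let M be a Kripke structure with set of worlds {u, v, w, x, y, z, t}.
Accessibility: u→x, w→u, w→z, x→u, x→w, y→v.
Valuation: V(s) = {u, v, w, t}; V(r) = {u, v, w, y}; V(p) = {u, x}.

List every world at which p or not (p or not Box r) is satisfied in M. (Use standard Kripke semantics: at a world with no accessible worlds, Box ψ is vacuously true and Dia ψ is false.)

Let φ = p or not (p or not Box r). Evaluate φ at each world:
  u (successors {x}): φ is true.
  v (successors ∅): φ is true.
  w (successors {u, z}): φ is false.
  x (successors {u, w}): φ is true.
  y (successors {v}): φ is true.
  z (successors ∅): φ is true.
  t (successors ∅): φ is true.
For instance, at w:
  At w: p is false, not (p or not Box r) is false, so p or not (p or not Box r) is false.
    At w: p or not Box r is true, so not (p or not Box r) is false.
      At w: p is false, not Box r is true, so p or not Box r is true.
Satisfying worlds: {u, v, x, y, z, t}

u, v, x, y, z, t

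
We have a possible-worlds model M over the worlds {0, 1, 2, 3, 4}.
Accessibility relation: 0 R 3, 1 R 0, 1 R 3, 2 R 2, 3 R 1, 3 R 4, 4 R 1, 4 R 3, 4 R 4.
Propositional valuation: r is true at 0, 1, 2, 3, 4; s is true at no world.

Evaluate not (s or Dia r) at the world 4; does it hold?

At 4: s or Dia r is true, so not (s or Dia r) is false.
  At 4: s is false, Dia r is true, so s or Dia r is true.
    At 4: Dia r requires r at some successor in {1, 3, 4}.
      r holds at 1, so Dia r is true at 4.

No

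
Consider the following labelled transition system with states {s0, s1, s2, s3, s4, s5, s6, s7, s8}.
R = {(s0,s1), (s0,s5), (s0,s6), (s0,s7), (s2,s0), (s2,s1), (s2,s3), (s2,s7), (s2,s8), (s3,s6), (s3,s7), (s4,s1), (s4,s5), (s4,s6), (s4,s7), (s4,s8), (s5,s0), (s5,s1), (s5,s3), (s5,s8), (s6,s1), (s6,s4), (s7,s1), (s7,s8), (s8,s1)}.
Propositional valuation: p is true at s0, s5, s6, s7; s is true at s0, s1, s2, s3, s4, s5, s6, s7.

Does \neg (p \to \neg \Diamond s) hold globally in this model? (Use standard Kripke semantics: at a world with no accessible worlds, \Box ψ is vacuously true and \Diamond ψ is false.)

Recall that \Diamond ψ holds at a world iff ψ holds at some accessible world.
Let φ = \neg (p \to \neg \Diamond s). Evaluate φ at each world:
  s0 (successors {s1, s5, s6, s7}): φ is true.
  s1 (successors ∅): φ is false.
  s2 (successors {s0, s1, s3, s7, s8}): φ is false.
  s3 (successors {s6, s7}): φ is false.
  s4 (successors {s1, s5, s6, s7, s8}): φ is false.
  s5 (successors {s0, s1, s3, s8}): φ is true.
  s6 (successors {s1, s4}): φ is true.
  s7 (successors {s1, s8}): φ is true.
  s8 (successors {s1}): φ is false.
Detail at s1 (counterexample):
  At s1: p \to \neg \Diamond s is true, so \neg (p \to \neg \Diamond s) is false.
    At s1: p is false, \neg \Diamond s is true, so p \to \neg \Diamond s is true.
      At s1: \Diamond s is false, so \neg \Diamond s is true.

No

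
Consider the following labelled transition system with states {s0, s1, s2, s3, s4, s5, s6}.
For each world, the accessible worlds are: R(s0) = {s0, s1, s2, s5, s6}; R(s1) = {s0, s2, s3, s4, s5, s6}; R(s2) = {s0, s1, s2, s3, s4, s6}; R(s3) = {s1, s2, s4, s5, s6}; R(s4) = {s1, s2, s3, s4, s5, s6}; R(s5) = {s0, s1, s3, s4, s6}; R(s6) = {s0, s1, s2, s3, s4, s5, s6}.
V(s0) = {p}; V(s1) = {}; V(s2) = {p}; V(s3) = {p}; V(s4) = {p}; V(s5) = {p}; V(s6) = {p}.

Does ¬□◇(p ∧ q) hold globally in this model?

Let φ = ¬□◇(p ∧ q). Evaluate φ at each world:
  s0 (successors {s0, s1, s2, s5, s6}): φ is true.
  s1 (successors {s0, s2, s3, s4, s5, s6}): φ is true.
  s2 (successors {s0, s1, s2, s3, s4, s6}): φ is true.
  s3 (successors {s1, s2, s4, s5, s6}): φ is true.
  s4 (successors {s1, s2, s3, s4, s5, s6}): φ is true.
  s5 (successors {s0, s1, s3, s4, s6}): φ is true.
  s6 (successors {s0, s1, s2, s3, s4, s5, s6}): φ is true.
For instance, at s0:
  At s0: □◇(p ∧ q) is false, so ¬□◇(p ∧ q) is true.
    At s0: □◇(p ∧ q) requires ◇(p ∧ q) at every successor {s0, s1, s2, s5, s6}.
      ◇(p ∧ q) fails at s0, so □◇(p ∧ q) is false at s0.

Yes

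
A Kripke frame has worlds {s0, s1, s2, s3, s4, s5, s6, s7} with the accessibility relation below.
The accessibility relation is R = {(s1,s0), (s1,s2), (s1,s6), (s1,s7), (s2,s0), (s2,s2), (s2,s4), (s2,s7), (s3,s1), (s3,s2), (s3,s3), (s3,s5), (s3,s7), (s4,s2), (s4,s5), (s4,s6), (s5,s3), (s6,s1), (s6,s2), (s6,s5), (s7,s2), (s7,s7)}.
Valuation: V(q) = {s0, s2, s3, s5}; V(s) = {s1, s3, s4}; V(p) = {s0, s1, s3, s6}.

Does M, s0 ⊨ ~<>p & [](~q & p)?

Yes

At s0: ~<>p is true, [](~q & p) is true, so ~<>p & [](~q & p) is true.
  At s0: <>p is false, so ~<>p is true.
    At s0: no accessible worlds, so <>p is false.
  At s0: no accessible worlds, so [](~q & p) holds vacuously.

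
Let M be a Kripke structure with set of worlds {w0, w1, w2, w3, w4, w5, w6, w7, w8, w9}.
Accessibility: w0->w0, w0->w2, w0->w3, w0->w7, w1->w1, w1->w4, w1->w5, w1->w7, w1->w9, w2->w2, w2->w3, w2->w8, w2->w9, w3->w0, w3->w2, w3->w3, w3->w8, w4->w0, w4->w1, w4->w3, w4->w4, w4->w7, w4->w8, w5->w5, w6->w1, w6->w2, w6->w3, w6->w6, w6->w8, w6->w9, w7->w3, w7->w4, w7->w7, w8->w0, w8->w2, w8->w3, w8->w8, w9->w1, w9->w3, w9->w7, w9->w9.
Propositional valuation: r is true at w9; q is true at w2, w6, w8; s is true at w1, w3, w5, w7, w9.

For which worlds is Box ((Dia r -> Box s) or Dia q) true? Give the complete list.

Let φ = Box ((Dia r -> Box s) or Dia q). Evaluate φ at each world:
  w0 (successors {w0, w2, w3, w7}): φ is true.
  w1 (successors {w1, w4, w5, w7, w9}): φ is false.
  w2 (successors {w2, w3, w8, w9}): φ is true.
  w3 (successors {w0, w2, w3, w8}): φ is true.
  w4 (successors {w0, w1, w3, w4, w7, w8}): φ is false.
  w5 (successors {w5}): φ is true.
  w6 (successors {w1, w2, w3, w6, w8, w9}): φ is false.
  w7 (successors {w3, w4, w7}): φ is true.
  w8 (successors {w0, w2, w3, w8}): φ is true.
  w9 (successors {w1, w3, w7, w9}): φ is false.
For instance, at w3:
  At w3: Box ((Dia r -> Box s) or Dia q) requires (Dia r -> Box s) or Dia q at every successor {w0, w2, w3, w8}.
    At w0: (Dia r -> Box s) or Dia q is true.
    At w2: (Dia r -> Box s) or Dia q is true.
    At w3: (Dia r -> Box s) or Dia q is true.
    At w8: (Dia r -> Box s) or Dia q is true.
  So Box ((Dia r -> Box s) or Dia q) is true at w3.
Satisfying worlds: {w0, w2, w3, w5, w7, w8}

w0, w2, w3, w5, w7, w8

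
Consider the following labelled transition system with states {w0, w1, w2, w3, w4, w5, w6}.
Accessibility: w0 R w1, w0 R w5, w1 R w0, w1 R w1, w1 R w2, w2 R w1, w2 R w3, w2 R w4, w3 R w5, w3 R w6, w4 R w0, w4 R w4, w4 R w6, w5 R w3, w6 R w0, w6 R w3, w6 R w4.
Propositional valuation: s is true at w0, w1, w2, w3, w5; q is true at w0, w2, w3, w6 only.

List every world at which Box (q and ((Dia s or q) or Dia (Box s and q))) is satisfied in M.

Let φ = Box (q and ((Dia s or q) or Dia (Box s and q))). Evaluate φ at each world:
  w0 (successors {w1, w5}): φ is false.
  w1 (successors {w0, w1, w2}): φ is false.
  w2 (successors {w1, w3, w4}): φ is false.
  w3 (successors {w5, w6}): φ is false.
  w4 (successors {w0, w4, w6}): φ is false.
  w5 (successors {w3}): φ is true.
  w6 (successors {w0, w3, w4}): φ is false.
For instance, at w4:
  At w4: Box (q and ((Dia s or q) or Dia (Box s and q))) requires q and ((Dia s or q) or Dia (Box s and q)) at every successor {w0, w4, w6}.
    q and ((Dia s or q) or Dia (Box s and q)) fails at w4, so Box (q and ((Dia s or q) or Dia (Box s and q))) is false at w4.
      At w4: q is false, (Dia s or q) or Dia (Box s and q) is true, so q and ((Dia s or q) or Dia (Box s and q)) is false.
Satisfying worlds: {w5}

w5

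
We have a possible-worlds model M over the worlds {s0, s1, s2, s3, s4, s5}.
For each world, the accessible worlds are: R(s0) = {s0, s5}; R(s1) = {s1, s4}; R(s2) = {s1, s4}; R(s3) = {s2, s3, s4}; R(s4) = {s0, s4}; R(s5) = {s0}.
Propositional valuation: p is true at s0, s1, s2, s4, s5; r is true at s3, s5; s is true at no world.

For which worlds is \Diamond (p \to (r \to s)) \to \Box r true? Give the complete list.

Let φ = \Diamond (p \to (r \to s)) \to \Box r. Evaluate φ at each world:
  s0 (successors {s0, s5}): φ is false.
  s1 (successors {s1, s4}): φ is false.
  s2 (successors {s1, s4}): φ is false.
  s3 (successors {s2, s3, s4}): φ is false.
  s4 (successors {s0, s4}): φ is false.
  s5 (successors {s0}): φ is false.
For instance, at s3:
  At s3: \Diamond (p \to (r \to s)) is true, \Box r is false, so \Diamond (p \to (r \to s)) \to \Box r is false.
    At s3: \Diamond (p \to (r \to s)) requires p \to (r \to s) at some successor in {s2, s3, s4}.
      p \to (r \to s) holds at s2, so \Diamond (p \to (r \to s)) is true at s3.
    At s3: \Box r requires r at every successor {s2, s3, s4}.
      r fails at s2, so \Box r is false at s3.
Satisfying worlds: none.

none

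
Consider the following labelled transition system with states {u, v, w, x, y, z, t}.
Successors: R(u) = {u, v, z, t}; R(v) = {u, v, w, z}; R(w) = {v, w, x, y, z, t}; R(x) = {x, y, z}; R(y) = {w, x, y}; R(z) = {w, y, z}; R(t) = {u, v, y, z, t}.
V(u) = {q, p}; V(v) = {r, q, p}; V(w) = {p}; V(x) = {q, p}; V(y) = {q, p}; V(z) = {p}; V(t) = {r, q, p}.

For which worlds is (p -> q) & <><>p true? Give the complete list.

u, v, x, y, t

Let φ = (p -> q) & <><>p. Evaluate φ at each world:
  u (successors {u, v, z, t}): φ is true.
  v (successors {u, v, w, z}): φ is true.
  w (successors {v, w, x, y, z, t}): φ is false.
  x (successors {x, y, z}): φ is true.
  y (successors {w, x, y}): φ is true.
  z (successors {w, y, z}): φ is false.
  t (successors {u, v, y, z, t}): φ is true.
For instance, at w:
  At w: p -> q is false, <><>p is true, so (p -> q) & <><>p is false.
    At w: <><>p requires <>p at some successor in {v, w, x, y, z, t}.
      <>p holds at v, so <><>p is true at w.
Satisfying worlds: {u, v, x, y, t}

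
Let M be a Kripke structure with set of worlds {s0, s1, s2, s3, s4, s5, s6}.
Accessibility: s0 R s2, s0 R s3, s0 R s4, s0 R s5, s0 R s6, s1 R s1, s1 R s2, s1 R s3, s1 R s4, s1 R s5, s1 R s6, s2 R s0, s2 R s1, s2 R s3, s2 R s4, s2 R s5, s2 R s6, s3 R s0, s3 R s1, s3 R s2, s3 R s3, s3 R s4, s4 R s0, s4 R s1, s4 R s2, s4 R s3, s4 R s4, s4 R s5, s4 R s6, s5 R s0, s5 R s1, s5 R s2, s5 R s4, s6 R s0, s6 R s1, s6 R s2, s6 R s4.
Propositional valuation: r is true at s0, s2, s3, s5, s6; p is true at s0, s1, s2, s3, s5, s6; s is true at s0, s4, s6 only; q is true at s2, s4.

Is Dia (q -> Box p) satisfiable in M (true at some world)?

Yes

Let φ = Dia (q -> Box p). Evaluate φ at each world:
  s0 (successors {s2, s3, s4, s5, s6}): φ is true.
  s1 (successors {s1, s2, s3, s4, s5, s6}): φ is true.
  s2 (successors {s0, s1, s3, s4, s5, s6}): φ is true.
  s3 (successors {s0, s1, s2, s3, s4}): φ is true.
  s4 (successors {s0, s1, s2, s3, s4, s5, s6}): φ is true.
  s5 (successors {s0, s1, s2, s4}): φ is true.
  s6 (successors {s0, s1, s2, s4}): φ is true.
Detail at s0 (witness):
  At s0: Dia (q -> Box p) requires q -> Box p at some successor in {s2, s3, s4, s5, s6}.
    q -> Box p holds at s3, so Dia (q -> Box p) is true at s0.
      At s3: q is false, Box p is false, so q -> Box p is true.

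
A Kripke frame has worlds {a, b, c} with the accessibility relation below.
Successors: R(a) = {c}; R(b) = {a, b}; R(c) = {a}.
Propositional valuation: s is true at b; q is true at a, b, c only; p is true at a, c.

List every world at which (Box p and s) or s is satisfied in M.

Let φ = (Box p and s) or s. Evaluate φ at each world:
  a (successors {c}): φ is false.
  b (successors {a, b}): φ is true.
  c (successors {a}): φ is false.
For instance, at b:
  At b: Box p and s is false, s is true, so (Box p and s) or s is true.
    At b: Box p is false, s is true, so Box p and s is false.
      At b: Box p requires p at every successor {a, b}.
        p fails at b, so Box p is false at b.
Satisfying worlds: {b}

b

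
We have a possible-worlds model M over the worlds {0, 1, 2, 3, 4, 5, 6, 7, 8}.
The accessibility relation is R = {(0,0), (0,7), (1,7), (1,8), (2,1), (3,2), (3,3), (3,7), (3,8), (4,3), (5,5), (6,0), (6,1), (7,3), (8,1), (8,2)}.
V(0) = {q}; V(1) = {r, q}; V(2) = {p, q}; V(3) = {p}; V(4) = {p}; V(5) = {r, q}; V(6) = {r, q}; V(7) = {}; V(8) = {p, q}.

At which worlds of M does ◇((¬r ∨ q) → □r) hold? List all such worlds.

3, 5, 8

Let φ = ◇((¬r ∨ q) → □r). Evaluate φ at each world:
  0 (successors {0, 7}): φ is false.
  1 (successors {7, 8}): φ is false.
  2 (successors {1}): φ is false.
  3 (successors {2, 3, 7, 8}): φ is true.
  4 (successors {3}): φ is false.
  5 (successors {5}): φ is true.
  6 (successors {0, 1}): φ is false.
  7 (successors {3}): φ is false.
  8 (successors {1, 2}): φ is true.
For instance, at 6:
  At 6: ◇((¬r ∨ q) → □r) requires (¬r ∨ q) → □r at some successor in {0, 1}.
    At 0: (¬r ∨ q) → □r is false.
    At 1: (¬r ∨ q) → □r is false.
  So ◇((¬r ∨ q) → □r) is false at 6.
Satisfying worlds: {3, 5, 8}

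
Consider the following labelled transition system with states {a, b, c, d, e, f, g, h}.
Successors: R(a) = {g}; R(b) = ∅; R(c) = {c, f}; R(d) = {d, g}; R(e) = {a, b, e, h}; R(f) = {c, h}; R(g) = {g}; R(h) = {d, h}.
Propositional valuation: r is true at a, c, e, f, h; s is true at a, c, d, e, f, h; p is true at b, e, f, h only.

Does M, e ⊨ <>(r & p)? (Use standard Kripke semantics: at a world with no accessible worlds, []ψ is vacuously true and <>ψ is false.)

At e: <>(r & p) requires r & p at some successor in {a, b, e, h}.
  r & p holds at e, so <>(r & p) is true at e.

Yes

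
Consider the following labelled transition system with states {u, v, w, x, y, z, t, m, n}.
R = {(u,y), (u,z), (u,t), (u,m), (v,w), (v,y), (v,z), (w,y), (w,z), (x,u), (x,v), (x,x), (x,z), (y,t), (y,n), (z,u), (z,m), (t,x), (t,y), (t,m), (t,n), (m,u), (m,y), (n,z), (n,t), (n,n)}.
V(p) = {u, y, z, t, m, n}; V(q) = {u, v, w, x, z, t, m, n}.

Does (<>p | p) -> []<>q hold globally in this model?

Let φ = (<>p | p) -> []<>q. Evaluate φ at each world:
  u (successors {y, z, t, m}): φ is true.
  v (successors {w, y, z}): φ is true.
  w (successors {y, z}): φ is true.
  x (successors {u, v, x, z}): φ is true.
  y (successors {t, n}): φ is true.
  z (successors {u, m}): φ is true.
  t (successors {x, y, m, n}): φ is true.
  m (successors {u, y}): φ is true.
  n (successors {z, t, n}): φ is true.
For instance, at v:
  At v: <>p | p is true, []<>q is true, so (<>p | p) -> []<>q is true.
    At v: <>p is true, p is false, so <>p | p is true.
      At v: <>p requires p at some successor in {w, y, z}.
        p holds at y, so <>p is true at v.
    At v: []<>q requires <>q at every successor {w, y, z}.
      At w: <>q is true.
      At y: <>q is true.
      At z: <>q is true.
    So []<>q is true at v.

Yes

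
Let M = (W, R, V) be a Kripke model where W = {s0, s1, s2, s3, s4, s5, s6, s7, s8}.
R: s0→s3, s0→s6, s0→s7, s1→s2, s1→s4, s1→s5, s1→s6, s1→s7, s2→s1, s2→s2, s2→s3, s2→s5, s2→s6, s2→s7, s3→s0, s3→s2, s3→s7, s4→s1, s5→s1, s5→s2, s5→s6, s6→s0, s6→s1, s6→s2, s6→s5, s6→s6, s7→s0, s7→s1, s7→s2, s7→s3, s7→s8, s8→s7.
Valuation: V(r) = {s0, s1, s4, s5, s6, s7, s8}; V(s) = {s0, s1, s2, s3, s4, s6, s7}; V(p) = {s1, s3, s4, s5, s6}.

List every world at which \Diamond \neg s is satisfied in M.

Recall that \Diamond ψ holds at a world iff ψ holds at some accessible world.
Let φ = \Diamond \neg s. Evaluate φ at each world:
  s0 (successors {s3, s6, s7}): φ is false.
  s1 (successors {s2, s4, s5, s6, s7}): φ is true.
  s2 (successors {s1, s2, s3, s5, s6, s7}): φ is true.
  s3 (successors {s0, s2, s7}): φ is false.
  s4 (successors {s1}): φ is false.
  s5 (successors {s1, s2, s6}): φ is false.
  s6 (successors {s0, s1, s2, s5, s6}): φ is true.
  s7 (successors {s0, s1, s2, s3, s8}): φ is true.
  s8 (successors {s7}): φ is false.
For instance, at s1:
  At s1: \Diamond \neg s requires \neg s at some successor in {s2, s4, s5, s6, s7}.
    \neg s holds at s5, so \Diamond \neg s is true at s1.
Satisfying worlds: {s1, s2, s6, s7}

s1, s2, s6, s7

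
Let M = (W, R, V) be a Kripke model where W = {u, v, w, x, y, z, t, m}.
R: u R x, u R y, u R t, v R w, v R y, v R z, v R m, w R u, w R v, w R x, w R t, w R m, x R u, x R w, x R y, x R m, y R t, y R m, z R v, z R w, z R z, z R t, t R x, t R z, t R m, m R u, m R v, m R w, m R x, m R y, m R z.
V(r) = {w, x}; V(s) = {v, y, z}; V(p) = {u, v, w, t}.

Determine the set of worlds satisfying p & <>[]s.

Let φ = p & <>[]s. Evaluate φ at each world:
  u (successors {x, y, t}): φ is false.
  v (successors {w, y, z, m}): φ is false.
  w (successors {u, v, x, t, m}): φ is false.
  x (successors {u, w, y, m}): φ is false.
  y (successors {t, m}): φ is false.
  z (successors {v, w, z, t}): φ is false.
  t (successors {x, z, m}): φ is false.
  m (successors {u, v, w, x, y, z}): φ is false.
For instance, at v:
  At v: p is true, <>[]s is false, so p & <>[]s is false.
    At v: <>[]s requires []s at some successor in {w, y, z, m}.
      At w: []s is false.
      At y: []s is false.
      At z: []s is false.
      At m: []s is false.
    So <>[]s is false at v.
Satisfying worlds: none.

none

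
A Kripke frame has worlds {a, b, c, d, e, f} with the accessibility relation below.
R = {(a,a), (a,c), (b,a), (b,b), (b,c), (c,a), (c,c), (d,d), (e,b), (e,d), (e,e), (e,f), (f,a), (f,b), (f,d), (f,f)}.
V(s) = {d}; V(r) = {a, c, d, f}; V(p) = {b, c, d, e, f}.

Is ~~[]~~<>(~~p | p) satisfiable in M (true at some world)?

Yes

Let φ = ~~[]~~<>(~~p | p). Evaluate φ at each world:
  a (successors {a, c}): φ is true.
  b (successors {a, b, c}): φ is true.
  c (successors {a, c}): φ is true.
  d (successors {d}): φ is true.
  e (successors {b, d, e, f}): φ is true.
  f (successors {a, b, d, f}): φ is true.
Detail at a (witness):
  At a: ~[]~~<>(~~p | p) is false, so ~~[]~~<>(~~p | p) is true.
    At a: []~~<>(~~p | p) is true, so ~[]~~<>(~~p | p) is false.
      At a: []~~<>(~~p | p) requires ~~<>(~~p | p) at every successor {a, c}.
        At a: ~~<>(~~p | p) is true.
        At c: ~~<>(~~p | p) is true.
      So []~~<>(~~p | p) is true at a.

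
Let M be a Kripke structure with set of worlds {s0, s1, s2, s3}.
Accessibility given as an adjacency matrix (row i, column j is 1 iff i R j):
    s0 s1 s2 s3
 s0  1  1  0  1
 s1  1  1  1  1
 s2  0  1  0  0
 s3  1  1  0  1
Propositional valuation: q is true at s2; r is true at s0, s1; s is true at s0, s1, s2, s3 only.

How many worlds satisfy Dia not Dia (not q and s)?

0

Let φ = Dia not Dia (not q and s). Evaluate φ at each world:
  s0 (successors {s0, s1, s3}): φ is false.
  s1 (successors {s0, s1, s2, s3}): φ is false.
  s2 (successors {s1}): φ is false.
  s3 (successors {s0, s1, s3}): φ is false.
For instance, at s0:
  At s0: Dia not Dia (not q and s) requires not Dia (not q and s) at some successor in {s0, s1, s3}.
    At s0: not Dia (not q and s) is false.
    At s1: not Dia (not q and s) is false.
    At s3: not Dia (not q and s) is false.
  So Dia not Dia (not q and s) is false at s0.
Satisfying worlds: none.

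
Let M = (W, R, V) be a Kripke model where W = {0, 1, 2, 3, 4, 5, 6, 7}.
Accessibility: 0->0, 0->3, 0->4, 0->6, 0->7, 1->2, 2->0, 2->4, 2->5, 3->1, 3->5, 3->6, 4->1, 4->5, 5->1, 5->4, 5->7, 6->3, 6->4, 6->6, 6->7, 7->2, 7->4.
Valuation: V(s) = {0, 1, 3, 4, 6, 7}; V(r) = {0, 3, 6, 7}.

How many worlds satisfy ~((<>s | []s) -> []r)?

7

Let φ = ~((<>s | []s) -> []r). Evaluate φ at each world:
  0 (successors {0, 3, 4, 6, 7}): φ is true.
  1 (successors {2}): φ is false.
  2 (successors {0, 4, 5}): φ is true.
  3 (successors {1, 5, 6}): φ is true.
  4 (successors {1, 5}): φ is true.
  5 (successors {1, 4, 7}): φ is true.
  6 (successors {3, 4, 6, 7}): φ is true.
  7 (successors {2, 4}): φ is true.
For instance, at 4:
  At 4: (<>s | []s) -> []r is false, so ~((<>s | []s) -> []r) is true.
    At 4: <>s | []s is true, []r is false, so (<>s | []s) -> []r is false.
      At 4: <>s is true, []s is false, so <>s | []s is true.
      At 4: []r requires r at every successor {1, 5}.
        r fails at 1, so []r is false at 4.
Satisfying worlds: {0, 2, 3, 4, 5, 6, 7}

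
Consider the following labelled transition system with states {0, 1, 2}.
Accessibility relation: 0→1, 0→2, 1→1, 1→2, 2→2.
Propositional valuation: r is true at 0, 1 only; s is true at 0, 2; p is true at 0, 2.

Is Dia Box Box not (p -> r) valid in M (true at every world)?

Let φ = Dia Box Box not (p -> r). Evaluate φ at each world:
  0 (successors {1, 2}): φ is true.
  1 (successors {1, 2}): φ is true.
  2 (successors {2}): φ is true.
For instance, at 0:
  At 0: Dia Box Box not (p -> r) requires Box Box not (p -> r) at some successor in {1, 2}.
    Box Box not (p -> r) holds at 2, so Dia Box Box not (p -> r) is true at 0.
      At 2: Box Box not (p -> r) requires Box not (p -> r) at every successor {2}.
        At 2: Box not (p -> r) is true.
      So Box Box not (p -> r) is true at 2.

Yes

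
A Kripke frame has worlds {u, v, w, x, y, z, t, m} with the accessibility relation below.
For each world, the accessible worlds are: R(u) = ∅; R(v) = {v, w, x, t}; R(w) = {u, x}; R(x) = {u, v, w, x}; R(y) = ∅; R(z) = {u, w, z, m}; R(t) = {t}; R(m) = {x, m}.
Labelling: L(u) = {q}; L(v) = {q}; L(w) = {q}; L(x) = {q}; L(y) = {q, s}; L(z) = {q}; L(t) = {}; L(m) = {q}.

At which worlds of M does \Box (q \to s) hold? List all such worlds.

u, y, t

Let φ = \Box (q \to s). Evaluate φ at each world:
  u (successors ∅): φ is true.
  v (successors {v, w, x, t}): φ is false.
  w (successors {u, x}): φ is false.
  x (successors {u, v, w, x}): φ is false.
  y (successors ∅): φ is true.
  z (successors {u, w, z, m}): φ is false.
  t (successors {t}): φ is true.
  m (successors {x, m}): φ is false.
For instance, at t:
  At t: \Box (q \to s) requires q \to s at every successor {t}.
    At t: q \to s is true.
  So \Box (q \to s) is true at t.
Satisfying worlds: {u, y, t}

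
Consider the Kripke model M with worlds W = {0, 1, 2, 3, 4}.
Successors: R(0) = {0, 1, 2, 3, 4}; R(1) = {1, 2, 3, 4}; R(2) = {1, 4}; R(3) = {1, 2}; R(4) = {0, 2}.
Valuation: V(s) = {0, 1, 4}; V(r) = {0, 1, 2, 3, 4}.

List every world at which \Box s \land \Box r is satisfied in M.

Let φ = \Box s \land \Box r. Evaluate φ at each world:
  0 (successors {0, 1, 2, 3, 4}): φ is false.
  1 (successors {1, 2, 3, 4}): φ is false.
  2 (successors {1, 4}): φ is true.
  3 (successors {1, 2}): φ is false.
  4 (successors {0, 2}): φ is false.
For instance, at 3:
  At 3: \Box s is false, \Box r is true, so \Box s \land \Box r is false.
    At 3: \Box s requires s at every successor {1, 2}.
      s fails at 2, so \Box s is false at 3.
    At 3: \Box r requires r at every successor {1, 2}.
      At 1: r is true.
      At 2: r is true.
    So \Box r is true at 3.
Satisfying worlds: {2}

2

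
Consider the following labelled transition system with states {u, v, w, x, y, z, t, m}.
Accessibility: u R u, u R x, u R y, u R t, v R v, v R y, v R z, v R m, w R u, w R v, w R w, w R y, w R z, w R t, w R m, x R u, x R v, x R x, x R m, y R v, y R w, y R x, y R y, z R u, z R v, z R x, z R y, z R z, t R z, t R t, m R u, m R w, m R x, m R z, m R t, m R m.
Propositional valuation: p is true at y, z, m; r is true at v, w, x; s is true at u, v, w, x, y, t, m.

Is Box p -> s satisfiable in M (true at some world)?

Recall that Box ψ holds at a world iff ψ holds at every accessible world, and Dia ψ holds iff ψ holds at some accessible world.
Let φ = Box p -> s. Evaluate φ at each world:
  u (successors {u, x, y, t}): φ is true.
  v (successors {v, y, z, m}): φ is true.
  w (successors {u, v, w, y, z, t, m}): φ is true.
  x (successors {u, v, x, m}): φ is true.
  y (successors {v, w, x, y}): φ is true.
  z (successors {u, v, x, y, z}): φ is true.
  t (successors {z, t}): φ is true.
  m (successors {u, w, x, z, t, m}): φ is true.
Detail at u (witness):
  At u: Box p is false, s is true, so Box p -> s is true.
    At u: Box p requires p at every successor {u, x, y, t}.
      p fails at u, so Box p is false at u.

Yes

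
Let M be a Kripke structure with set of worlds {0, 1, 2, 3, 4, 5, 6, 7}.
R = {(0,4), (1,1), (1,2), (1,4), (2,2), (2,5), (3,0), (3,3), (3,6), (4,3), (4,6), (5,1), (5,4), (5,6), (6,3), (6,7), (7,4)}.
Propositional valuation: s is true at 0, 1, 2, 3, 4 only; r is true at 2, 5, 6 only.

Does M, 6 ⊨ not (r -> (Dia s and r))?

At 6: r -> (Dia s and r) is true, so not (r -> (Dia s and r)) is false.
  At 6: r is true, Dia s and r is true, so r -> (Dia s and r) is true.
    At 6: Dia s is true, r is true, so Dia s and r is true.
      At 6: Dia s requires s at some successor in {3, 7}.
        s holds at 3, so Dia s is true at 6.

No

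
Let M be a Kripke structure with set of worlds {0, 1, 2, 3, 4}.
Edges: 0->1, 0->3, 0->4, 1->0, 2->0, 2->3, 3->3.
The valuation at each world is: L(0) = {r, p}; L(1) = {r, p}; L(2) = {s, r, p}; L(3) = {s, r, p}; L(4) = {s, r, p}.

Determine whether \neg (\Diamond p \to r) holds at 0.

No

At 0: \Diamond p \to r is true, so \neg (\Diamond p \to r) is false.
  At 0: \Diamond p is true, r is true, so \Diamond p \to r is true.
    At 0: \Diamond p requires p at some successor in {1, 3, 4}.
      p holds at 1, so \Diamond p is true at 0.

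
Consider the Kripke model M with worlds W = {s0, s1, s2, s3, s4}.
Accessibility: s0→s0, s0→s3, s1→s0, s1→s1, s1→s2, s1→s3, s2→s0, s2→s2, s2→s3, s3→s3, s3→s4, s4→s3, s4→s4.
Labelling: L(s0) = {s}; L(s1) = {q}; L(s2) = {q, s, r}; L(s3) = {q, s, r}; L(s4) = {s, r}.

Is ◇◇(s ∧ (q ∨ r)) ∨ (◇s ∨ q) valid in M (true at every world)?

Let φ = ◇◇(s ∧ (q ∨ r)) ∨ (◇s ∨ q). Evaluate φ at each world:
  s0 (successors {s0, s3}): φ is true.
  s1 (successors {s0, s1, s2, s3}): φ is true.
  s2 (successors {s0, s2, s3}): φ is true.
  s3 (successors {s3, s4}): φ is true.
  s4 (successors {s3, s4}): φ is true.
For instance, at s1:
  At s1: ◇◇(s ∧ (q ∨ r)) is true, ◇s ∨ q is true, so ◇◇(s ∧ (q ∨ r)) ∨ (◇s ∨ q) is true.
    At s1: ◇◇(s ∧ (q ∨ r)) requires ◇(s ∧ (q ∨ r)) at some successor in {s0, s1, s2, s3}.
      ◇(s ∧ (q ∨ r)) holds at s0, so ◇◇(s ∧ (q ∨ r)) is true at s1.
    At s1: ◇s is true, q is true, so ◇s ∨ q is true.
      At s1: ◇s requires s at some successor in {s0, s1, s2, s3}.
        s holds at s0, so ◇s is true at s1.

Yes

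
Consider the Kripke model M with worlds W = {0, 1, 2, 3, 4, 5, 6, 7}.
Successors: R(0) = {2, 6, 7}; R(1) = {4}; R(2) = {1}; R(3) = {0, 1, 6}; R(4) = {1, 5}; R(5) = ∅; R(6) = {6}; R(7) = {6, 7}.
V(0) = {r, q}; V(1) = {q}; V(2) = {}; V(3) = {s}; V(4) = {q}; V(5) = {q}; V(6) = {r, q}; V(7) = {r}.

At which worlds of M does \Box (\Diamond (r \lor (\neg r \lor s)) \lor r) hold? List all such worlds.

Let φ = \Box (\Diamond (r \lor (\neg r \lor s)) \lor r). Evaluate φ at each world:
  0 (successors {2, 6, 7}): φ is true.
  1 (successors {4}): φ is true.
  2 (successors {1}): φ is true.
  3 (successors {0, 1, 6}): φ is true.
  4 (successors {1, 5}): φ is false.
  5 (successors ∅): φ is true.
  6 (successors {6}): φ is true.
  7 (successors {6, 7}): φ is true.
For instance, at 0:
  At 0: \Box (\Diamond (r \lor (\neg r \lor s)) \lor r) requires \Diamond (r \lor (\neg r \lor s)) \lor r at every successor {2, 6, 7}.
      At 2: \Diamond (r \lor (\neg r \lor s)) is true, r is false, so \Diamond (r \lor (\neg r \lor s)) \lor r is true.
      At 6: \Diamond (r \lor (\neg r \lor s)) is true, r is true, so \Diamond (r \lor (\neg r \lor s)) \lor r is true.
      At 7: \Diamond (r \lor (\neg r \lor s)) is true, r is true, so \Diamond (r \lor (\neg r \lor s)) \lor r is true.
  So \Box (\Diamond (r \lor (\neg r \lor s)) \lor r) is true at 0.
Satisfying worlds: {0, 1, 2, 3, 5, 6, 7}

0, 1, 2, 3, 5, 6, 7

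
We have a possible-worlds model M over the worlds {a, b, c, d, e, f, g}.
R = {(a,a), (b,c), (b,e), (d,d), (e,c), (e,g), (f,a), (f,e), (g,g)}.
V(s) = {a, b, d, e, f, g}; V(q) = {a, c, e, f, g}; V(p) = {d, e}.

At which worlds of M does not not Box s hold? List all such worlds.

a, c, d, f, g

Recall that Box ψ holds at a world iff ψ holds at every accessible world, and Dia ψ holds iff ψ holds at some accessible world.
Let φ = not not Box s. Evaluate φ at each world:
  a (successors {a}): φ is true.
  b (successors {c, e}): φ is false.
  c (successors ∅): φ is true.
  d (successors {d}): φ is true.
  e (successors {c, g}): φ is false.
  f (successors {a, e}): φ is true.
  g (successors {g}): φ is true.
For instance, at d:
  At d: not Box s is false, so not not Box s is true.
    At d: Box s is true, so not Box s is false.
      At d: Box s requires s at every successor {d}.
        At d: s is true.
      So Box s is true at d.
Satisfying worlds: {a, c, d, f, g}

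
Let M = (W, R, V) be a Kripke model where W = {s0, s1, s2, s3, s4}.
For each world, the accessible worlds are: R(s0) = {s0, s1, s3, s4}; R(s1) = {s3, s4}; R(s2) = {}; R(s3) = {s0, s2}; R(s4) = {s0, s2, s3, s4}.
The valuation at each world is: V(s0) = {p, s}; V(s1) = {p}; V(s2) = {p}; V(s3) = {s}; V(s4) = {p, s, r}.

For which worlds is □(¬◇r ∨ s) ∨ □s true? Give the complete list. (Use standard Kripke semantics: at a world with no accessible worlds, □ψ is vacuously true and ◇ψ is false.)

s1, s2, s3, s4

Let φ = □(¬◇r ∨ s) ∨ □s. Evaluate φ at each world:
  s0 (successors {s0, s1, s3, s4}): φ is false.
  s1 (successors {s3, s4}): φ is true.
  s2 (successors ∅): φ is true.
  s3 (successors {s0, s2}): φ is true.
  s4 (successors {s0, s2, s3, s4}): φ is true.
For instance, at s4:
  At s4: □(¬◇r ∨ s) is true, □s is false, so □(¬◇r ∨ s) ∨ □s is true.
    At s4: □(¬◇r ∨ s) requires ¬◇r ∨ s at every successor {s0, s2, s3, s4}.
      At s0: ¬◇r ∨ s is true.
      At s2: ¬◇r ∨ s is true.
      At s3: ¬◇r ∨ s is true.
      At s4: ¬◇r ∨ s is true.
    So □(¬◇r ∨ s) is true at s4.
    At s4: □s requires s at every successor {s0, s2, s3, s4}.
      s fails at s2, so □s is false at s4.
Satisfying worlds: {s1, s2, s3, s4}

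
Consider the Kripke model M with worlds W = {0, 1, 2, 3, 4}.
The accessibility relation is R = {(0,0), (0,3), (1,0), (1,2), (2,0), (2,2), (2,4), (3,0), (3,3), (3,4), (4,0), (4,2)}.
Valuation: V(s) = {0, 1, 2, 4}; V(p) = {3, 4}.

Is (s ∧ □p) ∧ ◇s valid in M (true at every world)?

No

Recall that □ψ holds at a world iff ψ holds at every accessible world, and ◇ψ holds iff ψ holds at some accessible world.
Let φ = (s ∧ □p) ∧ ◇s. Evaluate φ at each world:
  0 (successors {0, 3}): φ is false.
  1 (successors {0, 2}): φ is false.
  2 (successors {0, 2, 4}): φ is false.
  3 (successors {0, 3, 4}): φ is false.
  4 (successors {0, 2}): φ is false.
Detail at 0 (counterexample):
  At 0: s ∧ □p is false, ◇s is true, so (s ∧ □p) ∧ ◇s is false.
    At 0: s is true, □p is false, so s ∧ □p is false.
      At 0: □p requires p at every successor {0, 3}.
        p fails at 0, so □p is false at 0.
    At 0: ◇s requires s at some successor in {0, 3}.
      s holds at 0, so ◇s is true at 0.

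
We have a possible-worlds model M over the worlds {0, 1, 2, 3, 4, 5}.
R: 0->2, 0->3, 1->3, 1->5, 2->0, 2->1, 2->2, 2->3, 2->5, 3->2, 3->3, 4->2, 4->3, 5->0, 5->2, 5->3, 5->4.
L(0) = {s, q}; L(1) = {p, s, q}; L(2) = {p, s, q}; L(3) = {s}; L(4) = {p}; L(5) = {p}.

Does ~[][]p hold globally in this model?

Recall that []ψ holds at a world iff ψ holds at every accessible world, and <>ψ holds iff ψ holds at some accessible world.
Let φ = ~[][]p. Evaluate φ at each world:
  0 (successors {2, 3}): φ is true.
  1 (successors {3, 5}): φ is true.
  2 (successors {0, 1, 2, 3, 5}): φ is true.
  3 (successors {2, 3}): φ is true.
  4 (successors {2, 3}): φ is true.
  5 (successors {0, 2, 3, 4}): φ is true.
For instance, at 4:
  At 4: [][]p is false, so ~[][]p is true.
    At 4: [][]p requires []p at every successor {2, 3}.
      []p fails at 2, so [][]p is false at 4.

Yes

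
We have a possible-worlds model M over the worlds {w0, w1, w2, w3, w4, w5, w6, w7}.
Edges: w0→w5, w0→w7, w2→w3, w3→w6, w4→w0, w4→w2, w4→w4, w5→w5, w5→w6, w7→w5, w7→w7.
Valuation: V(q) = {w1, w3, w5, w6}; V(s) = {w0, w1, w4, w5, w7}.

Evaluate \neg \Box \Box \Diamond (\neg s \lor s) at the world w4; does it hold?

No

At w4: \Box \Box \Diamond (\neg s \lor s) is true, so \neg \Box \Box \Diamond (\neg s \lor s) is false.
  At w4: \Box \Box \Diamond (\neg s \lor s) requires \Box \Diamond (\neg s \lor s) at every successor {w0, w2, w4}.
      At w0: \Box \Diamond (\neg s \lor s) requires \Diamond (\neg s \lor s) at every successor {w5, w7}.
        At w5: \Diamond (\neg s \lor s) is true.
        At w7: \Diamond (\neg s \lor s) is true.
      So \Box \Diamond (\neg s \lor s) is true at w0.
      At w2: \Box \Diamond (\neg s \lor s) requires \Diamond (\neg s \lor s) at every successor {w3}.
        At w3: \Diamond (\neg s \lor s) is true.
      So \Box \Diamond (\neg s \lor s) is true at w2.
      At w4: \Box \Diamond (\neg s \lor s) requires \Diamond (\neg s \lor s) at every successor {w0, w2, w4}.
        At w0: \Diamond (\neg s \lor s) is true.
        At w2: \Diamond (\neg s \lor s) is true.
        At w4: \Diamond (\neg s \lor s) is true.
      So \Box \Diamond (\neg s \lor s) is true at w4.
  So \Box \Box \Diamond (\neg s \lor s) is true at w4.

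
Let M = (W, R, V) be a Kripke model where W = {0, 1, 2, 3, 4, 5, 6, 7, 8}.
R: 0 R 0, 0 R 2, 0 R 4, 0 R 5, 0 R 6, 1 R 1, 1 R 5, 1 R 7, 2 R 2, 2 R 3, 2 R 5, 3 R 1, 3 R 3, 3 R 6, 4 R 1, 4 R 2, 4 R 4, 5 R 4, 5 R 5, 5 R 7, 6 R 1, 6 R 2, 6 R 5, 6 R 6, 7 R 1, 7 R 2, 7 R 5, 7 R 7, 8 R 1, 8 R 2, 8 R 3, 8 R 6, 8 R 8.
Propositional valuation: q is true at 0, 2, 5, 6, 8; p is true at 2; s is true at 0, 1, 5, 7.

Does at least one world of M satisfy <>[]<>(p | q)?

Let φ = <>[]<>(p | q). Evaluate φ at each world:
  0 (successors {0, 2, 4, 5, 6}): φ is true.
  1 (successors {1, 5, 7}): φ is true.
  2 (successors {2, 3, 5}): φ is true.
  3 (successors {1, 3, 6}): φ is true.
  4 (successors {1, 2, 4}): φ is true.
  5 (successors {4, 5, 7}): φ is true.
  6 (successors {1, 2, 5, 6}): φ is true.
  7 (successors {1, 2, 5, 7}): φ is true.
  8 (successors {1, 2, 3, 6, 8}): φ is true.
Detail at 0 (witness):
  At 0: <>[]<>(p | q) requires []<>(p | q) at some successor in {0, 2, 4, 5, 6}.
    []<>(p | q) holds at 0, so <>[]<>(p | q) is true at 0.
      At 0: []<>(p | q) requires <>(p | q) at every successor {0, 2, 4, 5, 6}.
        At 0: <>(p | q) is true.
        At 2: <>(p | q) is true.
        At 4: <>(p | q) is true.
        At 5: <>(p | q) is true.
        At 6: <>(p | q) is true.
      So []<>(p | q) is true at 0.

Yes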